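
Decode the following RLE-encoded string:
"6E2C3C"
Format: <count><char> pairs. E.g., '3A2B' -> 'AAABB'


Expanding each <count><char> pair:
  6E -> 'EEEEEE'
  2C -> 'CC'
  3C -> 'CCC'

Decoded = EEEEEECCCCC


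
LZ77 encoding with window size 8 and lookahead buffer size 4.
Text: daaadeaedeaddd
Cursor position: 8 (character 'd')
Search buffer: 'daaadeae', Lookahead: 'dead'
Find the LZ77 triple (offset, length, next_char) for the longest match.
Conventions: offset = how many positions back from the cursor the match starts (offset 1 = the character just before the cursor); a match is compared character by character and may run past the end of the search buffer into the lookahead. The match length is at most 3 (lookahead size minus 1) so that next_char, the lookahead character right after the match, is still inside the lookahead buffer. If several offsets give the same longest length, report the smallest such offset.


Try each offset into the search buffer:
  offset=1 (pos 7, char 'e'): match length 0
  offset=2 (pos 6, char 'a'): match length 0
  offset=3 (pos 5, char 'e'): match length 0
  offset=4 (pos 4, char 'd'): match length 3
  offset=5 (pos 3, char 'a'): match length 0
  offset=6 (pos 2, char 'a'): match length 0
  offset=7 (pos 1, char 'a'): match length 0
  offset=8 (pos 0, char 'd'): match length 1
Longest match has length 3 at offset 4.
next_char = character at position 8 + 3 = 11 -> 'd'

Best match: offset=4, length=3 (matching 'dea' starting at position 4)
LZ77 triple: (4, 3, 'd')


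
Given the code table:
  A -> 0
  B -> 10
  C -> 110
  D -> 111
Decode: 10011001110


Decoding:
10 -> B
0 -> A
110 -> C
0 -> A
111 -> D
0 -> A


Result: BACADA


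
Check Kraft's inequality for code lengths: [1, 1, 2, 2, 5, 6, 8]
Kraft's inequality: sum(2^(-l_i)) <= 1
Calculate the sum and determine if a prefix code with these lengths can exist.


Sum = 2^(-1) + 2^(-1) + 2^(-2) + 2^(-2) + 2^(-5) + 2^(-6) + 2^(-8)
    = 0.5 + 0.5 + 0.25 + 0.25 + 0.03125 + 0.015625 + 0.00390625
    = 397/256 = 1.55078125
Since 1.55078125 > 1, Kraft's inequality is NOT satisfied.
A prefix code with these lengths CANNOT exist.

Kraft sum = 1.55078125. Not satisfied.


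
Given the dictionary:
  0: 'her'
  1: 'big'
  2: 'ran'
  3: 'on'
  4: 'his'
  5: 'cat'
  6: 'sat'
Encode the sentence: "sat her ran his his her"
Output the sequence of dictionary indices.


Look up each word in the dictionary:
  'sat' -> 6
  'her' -> 0
  'ran' -> 2
  'his' -> 4
  'his' -> 4
  'her' -> 0

Encoded: [6, 0, 2, 4, 4, 0]


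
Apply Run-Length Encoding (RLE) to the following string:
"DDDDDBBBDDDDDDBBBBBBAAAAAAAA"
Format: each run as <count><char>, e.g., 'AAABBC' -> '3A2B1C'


Scanning runs left to right:
  i=0: run of 'D' x 5 -> '5D'
  i=5: run of 'B' x 3 -> '3B'
  i=8: run of 'D' x 6 -> '6D'
  i=14: run of 'B' x 6 -> '6B'
  i=20: run of 'A' x 8 -> '8A'

RLE = 5D3B6D6B8A


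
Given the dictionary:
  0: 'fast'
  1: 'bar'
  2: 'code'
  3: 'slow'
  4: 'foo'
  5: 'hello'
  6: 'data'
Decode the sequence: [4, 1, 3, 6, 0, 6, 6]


Look up each index in the dictionary:
  4 -> 'foo'
  1 -> 'bar'
  3 -> 'slow'
  6 -> 'data'
  0 -> 'fast'
  6 -> 'data'
  6 -> 'data'

Decoded: "foo bar slow data fast data data"


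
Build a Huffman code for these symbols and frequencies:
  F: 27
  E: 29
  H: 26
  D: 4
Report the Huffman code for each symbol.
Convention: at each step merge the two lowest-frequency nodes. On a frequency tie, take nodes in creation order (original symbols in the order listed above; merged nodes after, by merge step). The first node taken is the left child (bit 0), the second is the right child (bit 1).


Huffman tree construction:
Step 1: Merge D(4) + H(26) = 30
Step 2: Merge F(27) + E(29) = 56
Step 3: Merge (D+H)(30) + (F+E)(56) = 86
Read each symbol's code off the tree from the root (left child = 0, right child = 1).

Codes:
  F: 10 (length 2)
  E: 11 (length 2)
  H: 01 (length 2)
  D: 00 (length 2)
Average code length: 172/86 = 2.0000 bits/symbol


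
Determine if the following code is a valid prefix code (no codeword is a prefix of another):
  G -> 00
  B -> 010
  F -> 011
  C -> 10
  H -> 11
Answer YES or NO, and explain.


Checking each pair (does one codeword prefix another?):
  G='00' vs B='010': no prefix
  G='00' vs F='011': no prefix
  G='00' vs C='10': no prefix
  G='00' vs H='11': no prefix
  B='010' vs G='00': no prefix
  B='010' vs F='011': no prefix
  B='010' vs C='10': no prefix
  B='010' vs H='11': no prefix
  F='011' vs G='00': no prefix
  F='011' vs B='010': no prefix
  F='011' vs C='10': no prefix
  F='011' vs H='11': no prefix
  C='10' vs G='00': no prefix
  C='10' vs B='010': no prefix
  C='10' vs F='011': no prefix
  C='10' vs H='11': no prefix
  H='11' vs G='00': no prefix
  H='11' vs B='010': no prefix
  H='11' vs F='011': no prefix
  H='11' vs C='10': no prefix
No violation found over all pairs.

YES -- this is a valid prefix code. No codeword is a prefix of any other codeword.


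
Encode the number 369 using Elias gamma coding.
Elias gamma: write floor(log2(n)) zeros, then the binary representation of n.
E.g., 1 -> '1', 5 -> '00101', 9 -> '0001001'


num_bits = floor(log2(369)) + 1 = 9
leading_zeros = num_bits - 1 = 8
binary(369) = 101110001

Elias gamma(369) = '00000000' + '101110001' = 00000000101110001 (17 bits)


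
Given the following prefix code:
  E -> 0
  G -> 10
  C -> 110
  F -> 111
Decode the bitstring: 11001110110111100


Decoding step by step:
Bits 110 -> C
Bits 0 -> E
Bits 111 -> F
Bits 0 -> E
Bits 110 -> C
Bits 111 -> F
Bits 10 -> G
Bits 0 -> E


Decoded message: CEFECFGE


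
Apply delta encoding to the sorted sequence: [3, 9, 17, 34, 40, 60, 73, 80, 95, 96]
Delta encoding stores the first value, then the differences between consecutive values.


First value: 3
Deltas:
  9 - 3 = 6
  17 - 9 = 8
  34 - 17 = 17
  40 - 34 = 6
  60 - 40 = 20
  73 - 60 = 13
  80 - 73 = 7
  95 - 80 = 15
  96 - 95 = 1


Delta encoded: [3, 6, 8, 17, 6, 20, 13, 7, 15, 1]


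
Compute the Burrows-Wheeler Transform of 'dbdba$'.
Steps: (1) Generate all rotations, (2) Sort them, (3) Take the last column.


Rotations (sorted):
  0: $dbdba -> last char: a
  1: a$dbdb -> last char: b
  2: ba$dbd -> last char: d
  3: bdba$d -> last char: d
  4: dba$db -> last char: b
  5: dbdba$ -> last char: $


BWT = abddb$


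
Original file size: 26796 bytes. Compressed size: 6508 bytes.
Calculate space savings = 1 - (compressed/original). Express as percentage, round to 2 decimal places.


ratio = compressed/original = 6508/26796 = 0.242872
savings = 1 - ratio = 1 - 0.242872 = 0.757128
as a percentage: 0.757128 * 100 = 75.71%

Space savings = 1 - 6508/26796 = 75.71%


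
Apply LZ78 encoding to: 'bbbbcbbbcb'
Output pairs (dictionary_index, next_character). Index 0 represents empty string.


LZ78 encoding steps:
Dictionary: {0: ''}
Step 1: w='' (idx 0), next='b' -> output (0, 'b'), add 'b' as idx 1
Step 2: w='b' (idx 1), next='b' -> output (1, 'b'), add 'bb' as idx 2
Step 3: w='b' (idx 1), next='c' -> output (1, 'c'), add 'bc' as idx 3
Step 4: w='bb' (idx 2), next='b' -> output (2, 'b'), add 'bbb' as idx 4
Step 5: w='' (idx 0), next='c' -> output (0, 'c'), add 'c' as idx 5
Step 6: w='b' (idx 1), end of input -> output (1, '')


Encoded: [(0, 'b'), (1, 'b'), (1, 'c'), (2, 'b'), (0, 'c'), (1, '')]


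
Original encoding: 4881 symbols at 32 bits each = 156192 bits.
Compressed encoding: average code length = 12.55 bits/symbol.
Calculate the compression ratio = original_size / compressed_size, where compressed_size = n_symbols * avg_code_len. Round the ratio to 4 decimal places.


original_size = n_symbols * orig_bits = 4881 * 32 = 156192 bits
compressed_size = n_symbols * avg_code_len = 4881 * 12.55 = 61256.55 bits
ratio = original_size / compressed_size = 156192 / 61256.55 = 2.5498

Compression ratio = 2.5498


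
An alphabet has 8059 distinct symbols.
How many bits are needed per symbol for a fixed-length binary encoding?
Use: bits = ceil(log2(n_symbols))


log2(8059) = 12.9764
Bracket: 2^12 = 4096 < 8059 <= 2^13 = 8192
So ceil(log2(8059)) = 13

bits = ceil(log2(8059)) = ceil(12.9764) = 13 bits


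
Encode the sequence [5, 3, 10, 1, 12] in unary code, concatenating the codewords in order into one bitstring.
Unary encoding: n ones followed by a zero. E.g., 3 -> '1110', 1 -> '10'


Encode each number as n ones followed by a terminating 0:
  5 -> 111110 (6 bits)
  3 -> 1110 (4 bits)
  10 -> 11111111110 (11 bits)
  1 -> 10 (2 bits)
  12 -> 1111111111110 (13 bits)
Total length = 6 + 4 + 11 + 2 + 13 = 36 bits.

Unary([5, 3, 10, 1, 12]) = 111110111011111111110101111111111110 (36 bits)


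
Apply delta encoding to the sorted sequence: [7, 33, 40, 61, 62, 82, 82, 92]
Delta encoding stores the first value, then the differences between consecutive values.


First value: 7
Deltas:
  33 - 7 = 26
  40 - 33 = 7
  61 - 40 = 21
  62 - 61 = 1
  82 - 62 = 20
  82 - 82 = 0
  92 - 82 = 10


Delta encoded: [7, 26, 7, 21, 1, 20, 0, 10]


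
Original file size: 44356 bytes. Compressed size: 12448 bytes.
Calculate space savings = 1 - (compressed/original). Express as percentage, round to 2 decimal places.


ratio = compressed/original = 12448/44356 = 0.280638
savings = 1 - ratio = 1 - 0.280638 = 0.719362
as a percentage: 0.719362 * 100 = 71.94%

Space savings = 1 - 12448/44356 = 71.94%


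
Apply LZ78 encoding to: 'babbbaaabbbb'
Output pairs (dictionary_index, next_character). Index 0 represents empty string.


LZ78 encoding steps:
Dictionary: {0: ''}
Step 1: w='' (idx 0), next='b' -> output (0, 'b'), add 'b' as idx 1
Step 2: w='' (idx 0), next='a' -> output (0, 'a'), add 'a' as idx 2
Step 3: w='b' (idx 1), next='b' -> output (1, 'b'), add 'bb' as idx 3
Step 4: w='b' (idx 1), next='a' -> output (1, 'a'), add 'ba' as idx 4
Step 5: w='a' (idx 2), next='a' -> output (2, 'a'), add 'aa' as idx 5
Step 6: w='bb' (idx 3), next='b' -> output (3, 'b'), add 'bbb' as idx 6
Step 7: w='b' (idx 1), end of input -> output (1, '')


Encoded: [(0, 'b'), (0, 'a'), (1, 'b'), (1, 'a'), (2, 'a'), (3, 'b'), (1, '')]


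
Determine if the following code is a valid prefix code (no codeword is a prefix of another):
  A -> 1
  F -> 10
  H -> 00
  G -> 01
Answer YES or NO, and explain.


Checking each pair (does one codeword prefix another?):
  A='1' vs F='10': prefix -- VIOLATION

NO -- this is NOT a valid prefix code. A (1) is a prefix of F (10).


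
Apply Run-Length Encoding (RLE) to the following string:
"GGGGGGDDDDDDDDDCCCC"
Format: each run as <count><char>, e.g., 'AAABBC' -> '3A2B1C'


Scanning runs left to right:
  i=0: run of 'G' x 6 -> '6G'
  i=6: run of 'D' x 9 -> '9D'
  i=15: run of 'C' x 4 -> '4C'

RLE = 6G9D4C


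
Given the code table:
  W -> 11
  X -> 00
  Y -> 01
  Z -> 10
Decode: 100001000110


Decoding:
10 -> Z
00 -> X
01 -> Y
00 -> X
01 -> Y
10 -> Z


Result: ZXYXYZ


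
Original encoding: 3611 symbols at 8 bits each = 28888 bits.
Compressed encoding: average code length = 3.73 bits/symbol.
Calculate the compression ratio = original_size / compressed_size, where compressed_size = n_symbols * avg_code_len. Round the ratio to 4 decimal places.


original_size = n_symbols * orig_bits = 3611 * 8 = 28888 bits
compressed_size = n_symbols * avg_code_len = 3611 * 3.73 = 13469.03 bits
ratio = original_size / compressed_size = 28888 / 13469.03 = 2.1448

Compression ratio = 2.1448


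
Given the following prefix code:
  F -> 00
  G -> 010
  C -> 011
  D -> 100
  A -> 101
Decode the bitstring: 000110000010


Decoding step by step:
Bits 00 -> F
Bits 011 -> C
Bits 00 -> F
Bits 00 -> F
Bits 010 -> G


Decoded message: FCFFG


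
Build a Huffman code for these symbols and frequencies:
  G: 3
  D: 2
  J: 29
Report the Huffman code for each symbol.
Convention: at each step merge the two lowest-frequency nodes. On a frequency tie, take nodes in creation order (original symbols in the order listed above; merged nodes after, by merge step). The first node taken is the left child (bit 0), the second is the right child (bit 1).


Huffman tree construction:
Step 1: Merge D(2) + G(3) = 5
Step 2: Merge (D+G)(5) + J(29) = 34
Read each symbol's code off the tree from the root (left child = 0, right child = 1).

Codes:
  G: 01 (length 2)
  D: 00 (length 2)
  J: 1 (length 1)
Average code length: 39/34 = 1.1471 bits/symbol


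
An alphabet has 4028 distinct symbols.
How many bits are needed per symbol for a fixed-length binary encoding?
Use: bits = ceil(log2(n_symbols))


log2(4028) = 11.9758
Bracket: 2^11 = 2048 < 4028 <= 2^12 = 4096
So ceil(log2(4028)) = 12

bits = ceil(log2(4028)) = ceil(11.9758) = 12 bits


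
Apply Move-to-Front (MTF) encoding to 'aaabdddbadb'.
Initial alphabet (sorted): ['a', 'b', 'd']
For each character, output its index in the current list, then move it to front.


MTF encoding:
'a': index 0 in ['a', 'b', 'd'] -> ['a', 'b', 'd']
'a': index 0 in ['a', 'b', 'd'] -> ['a', 'b', 'd']
'a': index 0 in ['a', 'b', 'd'] -> ['a', 'b', 'd']
'b': index 1 in ['a', 'b', 'd'] -> ['b', 'a', 'd']
'd': index 2 in ['b', 'a', 'd'] -> ['d', 'b', 'a']
'd': index 0 in ['d', 'b', 'a'] -> ['d', 'b', 'a']
'd': index 0 in ['d', 'b', 'a'] -> ['d', 'b', 'a']
'b': index 1 in ['d', 'b', 'a'] -> ['b', 'd', 'a']
'a': index 2 in ['b', 'd', 'a'] -> ['a', 'b', 'd']
'd': index 2 in ['a', 'b', 'd'] -> ['d', 'a', 'b']
'b': index 2 in ['d', 'a', 'b'] -> ['b', 'd', 'a']


Output: [0, 0, 0, 1, 2, 0, 0, 1, 2, 2, 2]


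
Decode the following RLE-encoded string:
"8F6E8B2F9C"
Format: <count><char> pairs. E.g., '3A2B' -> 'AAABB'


Expanding each <count><char> pair:
  8F -> 'FFFFFFFF'
  6E -> 'EEEEEE'
  8B -> 'BBBBBBBB'
  2F -> 'FF'
  9C -> 'CCCCCCCCC'

Decoded = FFFFFFFFEEEEEEBBBBBBBBFFCCCCCCCCC


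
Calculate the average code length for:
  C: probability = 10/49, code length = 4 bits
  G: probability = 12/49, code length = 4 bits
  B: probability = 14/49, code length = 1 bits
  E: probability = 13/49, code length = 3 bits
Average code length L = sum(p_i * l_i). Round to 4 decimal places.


Weighted contributions p_i * l_i:
  C: (10/49) * 4 = 40/49
  G: (12/49) * 4 = 48/49
  B: (14/49) * 1 = 14/49
  E: (13/49) * 3 = 39/49
Sum = (40 + 48 + 14 + 39)/49 = 141/49

L = 141/49 = 2.8776 bits/symbol


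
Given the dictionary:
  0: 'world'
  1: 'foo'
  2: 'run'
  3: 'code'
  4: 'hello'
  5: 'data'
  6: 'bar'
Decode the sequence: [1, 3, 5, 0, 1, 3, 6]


Look up each index in the dictionary:
  1 -> 'foo'
  3 -> 'code'
  5 -> 'data'
  0 -> 'world'
  1 -> 'foo'
  3 -> 'code'
  6 -> 'bar'

Decoded: "foo code data world foo code bar"


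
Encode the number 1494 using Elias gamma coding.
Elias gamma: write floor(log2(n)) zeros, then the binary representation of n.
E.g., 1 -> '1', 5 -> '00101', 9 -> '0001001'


num_bits = floor(log2(1494)) + 1 = 11
leading_zeros = num_bits - 1 = 10
binary(1494) = 10111010110

Elias gamma(1494) = '0000000000' + '10111010110' = 000000000010111010110 (21 bits)


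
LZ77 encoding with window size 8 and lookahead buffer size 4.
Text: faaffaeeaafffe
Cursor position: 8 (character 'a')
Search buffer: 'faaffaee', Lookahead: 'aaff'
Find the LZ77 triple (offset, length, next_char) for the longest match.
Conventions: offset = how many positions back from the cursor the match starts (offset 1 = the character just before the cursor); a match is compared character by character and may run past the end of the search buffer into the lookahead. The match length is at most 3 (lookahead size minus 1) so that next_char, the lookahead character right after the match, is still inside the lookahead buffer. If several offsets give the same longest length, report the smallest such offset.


Try each offset into the search buffer:
  offset=1 (pos 7, char 'e'): match length 0
  offset=2 (pos 6, char 'e'): match length 0
  offset=3 (pos 5, char 'a'): match length 1
  offset=4 (pos 4, char 'f'): match length 0
  offset=5 (pos 3, char 'f'): match length 0
  offset=6 (pos 2, char 'a'): match length 1
  offset=7 (pos 1, char 'a'): match length 3
  offset=8 (pos 0, char 'f'): match length 0
Longest match has length 3 at offset 7.
next_char = character at position 8 + 3 = 11 -> 'f'

Best match: offset=7, length=3 (matching 'aaf' starting at position 1)
LZ77 triple: (7, 3, 'f')


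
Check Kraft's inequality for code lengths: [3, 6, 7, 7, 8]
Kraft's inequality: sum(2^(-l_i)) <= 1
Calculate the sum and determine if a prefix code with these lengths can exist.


Sum = 2^(-3) + 2^(-6) + 2^(-7) + 2^(-7) + 2^(-8)
    = 0.125 + 0.015625 + 0.0078125 + 0.0078125 + 0.00390625
    = 41/256 = 0.16015625
Since 0.16015625 <= 1, Kraft's inequality IS satisfied.
A prefix code with these lengths CAN exist.

Kraft sum = 0.16015625. Satisfied.


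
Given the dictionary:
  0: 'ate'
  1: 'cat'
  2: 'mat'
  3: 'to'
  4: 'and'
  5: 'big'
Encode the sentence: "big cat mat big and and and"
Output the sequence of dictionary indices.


Look up each word in the dictionary:
  'big' -> 5
  'cat' -> 1
  'mat' -> 2
  'big' -> 5
  'and' -> 4
  'and' -> 4
  'and' -> 4

Encoded: [5, 1, 2, 5, 4, 4, 4]


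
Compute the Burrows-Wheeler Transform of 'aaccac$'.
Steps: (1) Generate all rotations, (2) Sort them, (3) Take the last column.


Rotations (sorted):
  0: $aaccac -> last char: c
  1: aaccac$ -> last char: $
  2: ac$aacc -> last char: c
  3: accac$a -> last char: a
  4: c$aacca -> last char: a
  5: cac$aac -> last char: c
  6: ccac$aa -> last char: a


BWT = c$caaca


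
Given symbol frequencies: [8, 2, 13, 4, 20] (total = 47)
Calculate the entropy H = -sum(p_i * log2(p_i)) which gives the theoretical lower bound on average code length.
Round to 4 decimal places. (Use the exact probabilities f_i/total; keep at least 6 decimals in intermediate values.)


Per-symbol terms -p_i * log2(p_i) with p_i = f_i/47:
  p = 8/47 = 0.170213: log2(p) = -2.554589, -p*log2(p) = 0.434824
  p = 2/47 = 0.042553: log2(p) = -4.554589, -p*log2(p) = 0.193812
  p = 13/47 = 0.276596: log2(p) = -1.854149, -p*log2(p) = 0.512850
  p = 4/47 = 0.085106: log2(p) = -3.554589, -p*log2(p) = 0.302518
  p = 20/47 = 0.425532: log2(p) = -1.232661, -p*log2(p) = 0.524536
H = 0.434824 + 0.193812 + 0.512850 + 0.302518 + 0.524536 = 1.968540

H = 1.9685 bits/symbol


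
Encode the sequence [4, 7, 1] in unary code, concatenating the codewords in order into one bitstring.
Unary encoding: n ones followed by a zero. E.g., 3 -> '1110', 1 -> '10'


Encode each number as n ones followed by a terminating 0:
  4 -> 11110 (5 bits)
  7 -> 11111110 (8 bits)
  1 -> 10 (2 bits)
Total length = 5 + 8 + 2 = 15 bits.

Unary([4, 7, 1]) = 111101111111010 (15 bits)


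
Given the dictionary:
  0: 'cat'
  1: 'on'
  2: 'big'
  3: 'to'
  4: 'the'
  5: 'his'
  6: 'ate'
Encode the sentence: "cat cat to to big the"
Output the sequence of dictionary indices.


Look up each word in the dictionary:
  'cat' -> 0
  'cat' -> 0
  'to' -> 3
  'to' -> 3
  'big' -> 2
  'the' -> 4

Encoded: [0, 0, 3, 3, 2, 4]


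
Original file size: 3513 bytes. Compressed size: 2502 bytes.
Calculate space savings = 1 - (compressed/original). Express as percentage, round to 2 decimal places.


ratio = compressed/original = 2502/3513 = 0.712212
savings = 1 - ratio = 1 - 0.712212 = 0.287788
as a percentage: 0.287788 * 100 = 28.78%

Space savings = 1 - 2502/3513 = 28.78%


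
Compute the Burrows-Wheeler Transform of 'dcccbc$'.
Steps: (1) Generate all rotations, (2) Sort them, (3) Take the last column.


Rotations (sorted):
  0: $dcccbc -> last char: c
  1: bc$dccc -> last char: c
  2: c$dcccb -> last char: b
  3: cbc$dcc -> last char: c
  4: ccbc$dc -> last char: c
  5: cccbc$d -> last char: d
  6: dcccbc$ -> last char: $


BWT = ccbccd$


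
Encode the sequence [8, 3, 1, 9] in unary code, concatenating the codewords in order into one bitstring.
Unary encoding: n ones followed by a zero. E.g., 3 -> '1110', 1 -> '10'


Encode each number as n ones followed by a terminating 0:
  8 -> 111111110 (9 bits)
  3 -> 1110 (4 bits)
  1 -> 10 (2 bits)
  9 -> 1111111110 (10 bits)
Total length = 9 + 4 + 2 + 10 = 25 bits.

Unary([8, 3, 1, 9]) = 1111111101110101111111110 (25 bits)


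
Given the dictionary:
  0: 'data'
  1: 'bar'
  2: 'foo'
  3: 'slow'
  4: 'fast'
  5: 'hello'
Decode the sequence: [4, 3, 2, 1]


Look up each index in the dictionary:
  4 -> 'fast'
  3 -> 'slow'
  2 -> 'foo'
  1 -> 'bar'

Decoded: "fast slow foo bar"


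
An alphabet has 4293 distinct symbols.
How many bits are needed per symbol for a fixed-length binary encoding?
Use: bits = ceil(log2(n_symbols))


log2(4293) = 12.0678
Bracket: 2^12 = 4096 < 4293 <= 2^13 = 8192
So ceil(log2(4293)) = 13

bits = ceil(log2(4293)) = ceil(12.0678) = 13 bits


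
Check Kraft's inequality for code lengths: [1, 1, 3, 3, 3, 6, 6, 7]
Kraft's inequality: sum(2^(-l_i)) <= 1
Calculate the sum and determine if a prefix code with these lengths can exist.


Sum = 2^(-1) + 2^(-1) + 2^(-3) + 2^(-3) + 2^(-3) + 2^(-6) + 2^(-6) + 2^(-7)
    = 0.5 + 0.5 + 0.125 + 0.125 + 0.125 + 0.015625 + 0.015625 + 0.0078125
    = 181/128 = 1.4140625
Since 1.4140625 > 1, Kraft's inequality is NOT satisfied.
A prefix code with these lengths CANNOT exist.

Kraft sum = 1.4140625. Not satisfied.


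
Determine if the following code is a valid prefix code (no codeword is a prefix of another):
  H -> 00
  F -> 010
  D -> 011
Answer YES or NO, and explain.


Checking each pair (does one codeword prefix another?):
  H='00' vs F='010': no prefix
  H='00' vs D='011': no prefix
  F='010' vs H='00': no prefix
  F='010' vs D='011': no prefix
  D='011' vs H='00': no prefix
  D='011' vs F='010': no prefix
No violation found over all pairs.

YES -- this is a valid prefix code. No codeword is a prefix of any other codeword.


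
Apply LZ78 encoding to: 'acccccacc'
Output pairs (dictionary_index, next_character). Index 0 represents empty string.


LZ78 encoding steps:
Dictionary: {0: ''}
Step 1: w='' (idx 0), next='a' -> output (0, 'a'), add 'a' as idx 1
Step 2: w='' (idx 0), next='c' -> output (0, 'c'), add 'c' as idx 2
Step 3: w='c' (idx 2), next='c' -> output (2, 'c'), add 'cc' as idx 3
Step 4: w='cc' (idx 3), next='a' -> output (3, 'a'), add 'cca' as idx 4
Step 5: w='cc' (idx 3), end of input -> output (3, '')


Encoded: [(0, 'a'), (0, 'c'), (2, 'c'), (3, 'a'), (3, '')]


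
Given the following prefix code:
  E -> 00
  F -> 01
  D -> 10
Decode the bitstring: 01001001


Decoding step by step:
Bits 01 -> F
Bits 00 -> E
Bits 10 -> D
Bits 01 -> F


Decoded message: FEDF


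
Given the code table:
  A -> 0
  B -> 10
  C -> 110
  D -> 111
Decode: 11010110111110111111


Decoding:
110 -> C
10 -> B
110 -> C
111 -> D
110 -> C
111 -> D
111 -> D


Result: CBCDCDD


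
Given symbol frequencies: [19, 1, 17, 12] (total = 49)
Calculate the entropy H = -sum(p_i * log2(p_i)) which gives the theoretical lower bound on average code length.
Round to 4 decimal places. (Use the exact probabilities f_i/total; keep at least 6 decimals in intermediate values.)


Per-symbol terms -p_i * log2(p_i) with p_i = f_i/49:
  p = 19/49 = 0.387755: log2(p) = -1.366782, -p*log2(p) = 0.529977
  p = 1/49 = 0.020408: log2(p) = -5.614710, -p*log2(p) = 0.114586
  p = 17/49 = 0.346939: log2(p) = -1.527247, -p*log2(p) = 0.529861
  p = 12/49 = 0.244898: log2(p) = -2.029747, -p*log2(p) = 0.497081
H = 0.529977 + 0.114586 + 0.529861 + 0.497081 = 1.671505

H = 1.6715 bits/symbol


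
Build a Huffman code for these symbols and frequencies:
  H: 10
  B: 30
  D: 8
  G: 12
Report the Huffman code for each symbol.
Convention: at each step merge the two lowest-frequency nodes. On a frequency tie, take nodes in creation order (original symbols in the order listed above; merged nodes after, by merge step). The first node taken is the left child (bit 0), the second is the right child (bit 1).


Huffman tree construction:
Step 1: Merge D(8) + H(10) = 18
Step 2: Merge G(12) + (D+H)(18) = 30
Step 3: Merge B(30) + (G+(D+H))(30) = 60
Read each symbol's code off the tree from the root (left child = 0, right child = 1).

Codes:
  H: 111 (length 3)
  B: 0 (length 1)
  D: 110 (length 3)
  G: 10 (length 2)
Average code length: 108/60 = 1.8000 bits/symbol


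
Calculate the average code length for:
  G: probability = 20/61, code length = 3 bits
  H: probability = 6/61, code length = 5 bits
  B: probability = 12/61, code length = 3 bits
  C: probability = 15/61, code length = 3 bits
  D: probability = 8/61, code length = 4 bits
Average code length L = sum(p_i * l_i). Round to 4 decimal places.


Weighted contributions p_i * l_i:
  G: (20/61) * 3 = 60/61
  H: (6/61) * 5 = 30/61
  B: (12/61) * 3 = 36/61
  C: (15/61) * 3 = 45/61
  D: (8/61) * 4 = 32/61
Sum = (60 + 30 + 36 + 45 + 32)/61 = 203/61

L = 203/61 = 3.3279 bits/symbol


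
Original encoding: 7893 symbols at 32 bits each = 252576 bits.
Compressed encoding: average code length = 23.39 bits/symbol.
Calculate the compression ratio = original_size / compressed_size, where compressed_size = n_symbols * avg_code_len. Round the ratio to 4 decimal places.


original_size = n_symbols * orig_bits = 7893 * 32 = 252576 bits
compressed_size = n_symbols * avg_code_len = 7893 * 23.39 = 184617.27 bits
ratio = original_size / compressed_size = 252576 / 184617.27 = 1.3681

Compression ratio = 1.3681


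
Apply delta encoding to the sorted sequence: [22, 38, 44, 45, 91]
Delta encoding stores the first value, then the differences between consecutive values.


First value: 22
Deltas:
  38 - 22 = 16
  44 - 38 = 6
  45 - 44 = 1
  91 - 45 = 46


Delta encoded: [22, 16, 6, 1, 46]


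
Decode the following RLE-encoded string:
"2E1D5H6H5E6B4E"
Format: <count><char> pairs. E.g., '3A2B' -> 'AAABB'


Expanding each <count><char> pair:
  2E -> 'EE'
  1D -> 'D'
  5H -> 'HHHHH'
  6H -> 'HHHHHH'
  5E -> 'EEEEE'
  6B -> 'BBBBBB'
  4E -> 'EEEE'

Decoded = EEDHHHHHHHHHHHEEEEEBBBBBBEEEE


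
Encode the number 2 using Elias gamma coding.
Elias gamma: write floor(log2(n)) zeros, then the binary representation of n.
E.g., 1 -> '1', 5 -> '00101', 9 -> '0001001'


num_bits = floor(log2(2)) + 1 = 2
leading_zeros = num_bits - 1 = 1
binary(2) = 10

Elias gamma(2) = '0' + '10' = 010 (3 bits)


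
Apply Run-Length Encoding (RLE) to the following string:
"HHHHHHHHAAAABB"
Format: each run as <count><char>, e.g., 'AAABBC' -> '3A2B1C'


Scanning runs left to right:
  i=0: run of 'H' x 8 -> '8H'
  i=8: run of 'A' x 4 -> '4A'
  i=12: run of 'B' x 2 -> '2B'

RLE = 8H4A2B


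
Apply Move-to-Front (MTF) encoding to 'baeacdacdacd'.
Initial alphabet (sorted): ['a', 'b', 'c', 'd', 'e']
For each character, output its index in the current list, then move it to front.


MTF encoding:
'b': index 1 in ['a', 'b', 'c', 'd', 'e'] -> ['b', 'a', 'c', 'd', 'e']
'a': index 1 in ['b', 'a', 'c', 'd', 'e'] -> ['a', 'b', 'c', 'd', 'e']
'e': index 4 in ['a', 'b', 'c', 'd', 'e'] -> ['e', 'a', 'b', 'c', 'd']
'a': index 1 in ['e', 'a', 'b', 'c', 'd'] -> ['a', 'e', 'b', 'c', 'd']
'c': index 3 in ['a', 'e', 'b', 'c', 'd'] -> ['c', 'a', 'e', 'b', 'd']
'd': index 4 in ['c', 'a', 'e', 'b', 'd'] -> ['d', 'c', 'a', 'e', 'b']
'a': index 2 in ['d', 'c', 'a', 'e', 'b'] -> ['a', 'd', 'c', 'e', 'b']
'c': index 2 in ['a', 'd', 'c', 'e', 'b'] -> ['c', 'a', 'd', 'e', 'b']
'd': index 2 in ['c', 'a', 'd', 'e', 'b'] -> ['d', 'c', 'a', 'e', 'b']
'a': index 2 in ['d', 'c', 'a', 'e', 'b'] -> ['a', 'd', 'c', 'e', 'b']
'c': index 2 in ['a', 'd', 'c', 'e', 'b'] -> ['c', 'a', 'd', 'e', 'b']
'd': index 2 in ['c', 'a', 'd', 'e', 'b'] -> ['d', 'c', 'a', 'e', 'b']


Output: [1, 1, 4, 1, 3, 4, 2, 2, 2, 2, 2, 2]


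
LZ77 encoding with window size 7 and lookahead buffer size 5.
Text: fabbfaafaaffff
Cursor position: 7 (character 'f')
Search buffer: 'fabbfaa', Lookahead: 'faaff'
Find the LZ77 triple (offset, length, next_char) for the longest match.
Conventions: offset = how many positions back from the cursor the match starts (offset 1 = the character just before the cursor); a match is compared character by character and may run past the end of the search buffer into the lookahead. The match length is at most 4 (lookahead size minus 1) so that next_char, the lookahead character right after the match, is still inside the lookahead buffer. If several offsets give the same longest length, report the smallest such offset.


Try each offset into the search buffer:
  offset=1 (pos 6, char 'a'): match length 0
  offset=2 (pos 5, char 'a'): match length 0
  offset=3 (pos 4, char 'f'): match length 4
  offset=4 (pos 3, char 'b'): match length 0
  offset=5 (pos 2, char 'b'): match length 0
  offset=6 (pos 1, char 'a'): match length 0
  offset=7 (pos 0, char 'f'): match length 2
Longest match has length 4 at offset 3.
next_char = character at position 7 + 4 = 11 -> 'f'

Best match: offset=3, length=4 (matching 'faaf' starting at position 4)
LZ77 triple: (3, 4, 'f')


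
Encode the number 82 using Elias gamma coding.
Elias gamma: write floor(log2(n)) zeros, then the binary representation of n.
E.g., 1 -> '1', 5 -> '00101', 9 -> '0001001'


num_bits = floor(log2(82)) + 1 = 7
leading_zeros = num_bits - 1 = 6
binary(82) = 1010010

Elias gamma(82) = '000000' + '1010010' = 0000001010010 (13 bits)


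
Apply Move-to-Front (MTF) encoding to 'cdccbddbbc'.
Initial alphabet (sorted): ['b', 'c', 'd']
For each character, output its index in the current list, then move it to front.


MTF encoding:
'c': index 1 in ['b', 'c', 'd'] -> ['c', 'b', 'd']
'd': index 2 in ['c', 'b', 'd'] -> ['d', 'c', 'b']
'c': index 1 in ['d', 'c', 'b'] -> ['c', 'd', 'b']
'c': index 0 in ['c', 'd', 'b'] -> ['c', 'd', 'b']
'b': index 2 in ['c', 'd', 'b'] -> ['b', 'c', 'd']
'd': index 2 in ['b', 'c', 'd'] -> ['d', 'b', 'c']
'd': index 0 in ['d', 'b', 'c'] -> ['d', 'b', 'c']
'b': index 1 in ['d', 'b', 'c'] -> ['b', 'd', 'c']
'b': index 0 in ['b', 'd', 'c'] -> ['b', 'd', 'c']
'c': index 2 in ['b', 'd', 'c'] -> ['c', 'b', 'd']


Output: [1, 2, 1, 0, 2, 2, 0, 1, 0, 2]


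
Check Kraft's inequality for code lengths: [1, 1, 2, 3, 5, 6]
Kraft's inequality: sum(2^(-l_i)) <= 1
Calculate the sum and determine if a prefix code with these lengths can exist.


Sum = 2^(-1) + 2^(-1) + 2^(-2) + 2^(-3) + 2^(-5) + 2^(-6)
    = 0.5 + 0.5 + 0.25 + 0.125 + 0.03125 + 0.015625
    = 91/64 = 1.421875
Since 1.421875 > 1, Kraft's inequality is NOT satisfied.
A prefix code with these lengths CANNOT exist.

Kraft sum = 1.421875. Not satisfied.


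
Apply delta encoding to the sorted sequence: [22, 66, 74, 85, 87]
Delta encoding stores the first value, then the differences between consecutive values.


First value: 22
Deltas:
  66 - 22 = 44
  74 - 66 = 8
  85 - 74 = 11
  87 - 85 = 2


Delta encoded: [22, 44, 8, 11, 2]


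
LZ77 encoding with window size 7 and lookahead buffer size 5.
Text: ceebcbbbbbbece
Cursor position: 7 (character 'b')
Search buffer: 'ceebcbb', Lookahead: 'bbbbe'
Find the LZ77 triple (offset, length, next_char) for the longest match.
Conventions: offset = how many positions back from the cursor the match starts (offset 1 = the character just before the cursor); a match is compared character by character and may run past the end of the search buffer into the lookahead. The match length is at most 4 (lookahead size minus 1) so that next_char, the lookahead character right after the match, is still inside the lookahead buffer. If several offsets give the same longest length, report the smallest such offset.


Try each offset into the search buffer:
  offset=1 (pos 6, char 'b'): match length 4
  offset=2 (pos 5, char 'b'): match length 4
  offset=3 (pos 4, char 'c'): match length 0
  offset=4 (pos 3, char 'b'): match length 1
  offset=5 (pos 2, char 'e'): match length 0
  offset=6 (pos 1, char 'e'): match length 0
  offset=7 (pos 0, char 'c'): match length 0
Longest match has length 4, found at offsets 1, 2; take the smallest, offset 1.
next_char = character at position 7 + 4 = 11 -> 'e'

Best match: offset=1, length=4 (matching 'bbbb' starting at position 6)
LZ77 triple: (1, 4, 'e')


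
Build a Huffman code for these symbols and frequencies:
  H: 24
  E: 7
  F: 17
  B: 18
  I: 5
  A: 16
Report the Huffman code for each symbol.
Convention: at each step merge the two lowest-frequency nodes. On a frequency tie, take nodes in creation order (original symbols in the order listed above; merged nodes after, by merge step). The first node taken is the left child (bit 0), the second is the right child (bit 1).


Huffman tree construction:
Step 1: Merge I(5) + E(7) = 12
Step 2: Merge (I+E)(12) + A(16) = 28
Step 3: Merge F(17) + B(18) = 35
Step 4: Merge H(24) + ((I+E)+A)(28) = 52
Step 5: Merge (F+B)(35) + (H+((I+E)+A))(52) = 87
Read each symbol's code off the tree from the root (left child = 0, right child = 1).

Codes:
  H: 10 (length 2)
  E: 1101 (length 4)
  F: 00 (length 2)
  B: 01 (length 2)
  I: 1100 (length 4)
  A: 111 (length 3)
Average code length: 214/87 = 2.4598 bits/symbol


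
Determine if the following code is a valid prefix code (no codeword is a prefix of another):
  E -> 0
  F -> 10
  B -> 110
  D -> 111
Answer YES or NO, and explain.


Checking each pair (does one codeword prefix another?):
  E='0' vs F='10': no prefix
  E='0' vs B='110': no prefix
  E='0' vs D='111': no prefix
  F='10' vs E='0': no prefix
  F='10' vs B='110': no prefix
  F='10' vs D='111': no prefix
  B='110' vs E='0': no prefix
  B='110' vs F='10': no prefix
  B='110' vs D='111': no prefix
  D='111' vs E='0': no prefix
  D='111' vs F='10': no prefix
  D='111' vs B='110': no prefix
No violation found over all pairs.

YES -- this is a valid prefix code. No codeword is a prefix of any other codeword.


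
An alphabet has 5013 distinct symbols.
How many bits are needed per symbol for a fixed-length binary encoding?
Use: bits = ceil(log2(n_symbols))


log2(5013) = 12.2915
Bracket: 2^12 = 4096 < 5013 <= 2^13 = 8192
So ceil(log2(5013)) = 13

bits = ceil(log2(5013)) = ceil(12.2915) = 13 bits


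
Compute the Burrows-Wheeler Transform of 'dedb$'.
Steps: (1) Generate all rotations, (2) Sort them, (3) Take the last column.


Rotations (sorted):
  0: $dedb -> last char: b
  1: b$ded -> last char: d
  2: db$de -> last char: e
  3: dedb$ -> last char: $
  4: edb$d -> last char: d


BWT = bde$d


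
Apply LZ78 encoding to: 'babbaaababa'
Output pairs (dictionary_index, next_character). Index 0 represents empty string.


LZ78 encoding steps:
Dictionary: {0: ''}
Step 1: w='' (idx 0), next='b' -> output (0, 'b'), add 'b' as idx 1
Step 2: w='' (idx 0), next='a' -> output (0, 'a'), add 'a' as idx 2
Step 3: w='b' (idx 1), next='b' -> output (1, 'b'), add 'bb' as idx 3
Step 4: w='a' (idx 2), next='a' -> output (2, 'a'), add 'aa' as idx 4
Step 5: w='a' (idx 2), next='b' -> output (2, 'b'), add 'ab' as idx 5
Step 6: w='ab' (idx 5), next='a' -> output (5, 'a'), add 'aba' as idx 6


Encoded: [(0, 'b'), (0, 'a'), (1, 'b'), (2, 'a'), (2, 'b'), (5, 'a')]


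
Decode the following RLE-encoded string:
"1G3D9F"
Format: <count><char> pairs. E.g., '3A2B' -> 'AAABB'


Expanding each <count><char> pair:
  1G -> 'G'
  3D -> 'DDD'
  9F -> 'FFFFFFFFF'

Decoded = GDDDFFFFFFFFF


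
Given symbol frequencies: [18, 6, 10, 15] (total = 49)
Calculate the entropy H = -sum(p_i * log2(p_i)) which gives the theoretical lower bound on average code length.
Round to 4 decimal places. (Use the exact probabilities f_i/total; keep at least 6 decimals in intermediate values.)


Per-symbol terms -p_i * log2(p_i) with p_i = f_i/49:
  p = 18/49 = 0.367347: log2(p) = -1.444785, -p*log2(p) = 0.530737
  p = 6/49 = 0.122449: log2(p) = -3.029747, -p*log2(p) = 0.370989
  p = 10/49 = 0.204082: log2(p) = -2.292782, -p*log2(p) = 0.467915
  p = 15/49 = 0.306122: log2(p) = -1.707819, -p*log2(p) = 0.522802
H = 0.530737 + 0.370989 + 0.467915 + 0.522802 = 1.892443

H = 1.8924 bits/symbol


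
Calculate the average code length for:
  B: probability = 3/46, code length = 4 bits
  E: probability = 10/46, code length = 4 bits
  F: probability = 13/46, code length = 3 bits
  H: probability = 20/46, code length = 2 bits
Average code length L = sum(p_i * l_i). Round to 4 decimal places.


Weighted contributions p_i * l_i:
  B: (3/46) * 4 = 12/46
  E: (10/46) * 4 = 40/46
  F: (13/46) * 3 = 39/46
  H: (20/46) * 2 = 40/46
Sum = (12 + 40 + 39 + 40)/46 = 131/46

L = 131/46 = 2.8478 bits/symbol


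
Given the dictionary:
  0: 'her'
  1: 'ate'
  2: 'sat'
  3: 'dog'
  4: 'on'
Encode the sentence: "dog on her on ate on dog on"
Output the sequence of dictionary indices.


Look up each word in the dictionary:
  'dog' -> 3
  'on' -> 4
  'her' -> 0
  'on' -> 4
  'ate' -> 1
  'on' -> 4
  'dog' -> 3
  'on' -> 4

Encoded: [3, 4, 0, 4, 1, 4, 3, 4]


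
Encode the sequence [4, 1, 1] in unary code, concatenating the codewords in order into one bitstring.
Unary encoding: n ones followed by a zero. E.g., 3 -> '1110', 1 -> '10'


Encode each number as n ones followed by a terminating 0:
  4 -> 11110 (5 bits)
  1 -> 10 (2 bits)
  1 -> 10 (2 bits)
Total length = 5 + 2 + 2 = 9 bits.

Unary([4, 1, 1]) = 111101010 (9 bits)


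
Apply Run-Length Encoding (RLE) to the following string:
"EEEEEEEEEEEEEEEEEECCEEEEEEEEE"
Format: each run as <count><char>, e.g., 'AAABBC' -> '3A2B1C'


Scanning runs left to right:
  i=0: run of 'E' x 18 -> '18E'
  i=18: run of 'C' x 2 -> '2C'
  i=20: run of 'E' x 9 -> '9E'

RLE = 18E2C9E


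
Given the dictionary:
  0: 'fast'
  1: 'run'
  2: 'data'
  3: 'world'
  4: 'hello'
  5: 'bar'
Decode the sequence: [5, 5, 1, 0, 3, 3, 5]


Look up each index in the dictionary:
  5 -> 'bar'
  5 -> 'bar'
  1 -> 'run'
  0 -> 'fast'
  3 -> 'world'
  3 -> 'world'
  5 -> 'bar'

Decoded: "bar bar run fast world world bar"


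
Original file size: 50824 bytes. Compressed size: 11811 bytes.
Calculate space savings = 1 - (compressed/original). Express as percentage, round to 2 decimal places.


ratio = compressed/original = 11811/50824 = 0.23239
savings = 1 - ratio = 1 - 0.23239 = 0.76761
as a percentage: 0.76761 * 100 = 76.76%

Space savings = 1 - 11811/50824 = 76.76%


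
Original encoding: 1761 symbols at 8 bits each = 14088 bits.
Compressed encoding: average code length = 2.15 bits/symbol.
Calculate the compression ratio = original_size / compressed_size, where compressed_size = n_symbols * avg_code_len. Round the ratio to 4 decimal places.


original_size = n_symbols * orig_bits = 1761 * 8 = 14088 bits
compressed_size = n_symbols * avg_code_len = 1761 * 2.15 = 3786.15 bits
ratio = original_size / compressed_size = 14088 / 3786.15 = 3.7209

Compression ratio = 3.7209


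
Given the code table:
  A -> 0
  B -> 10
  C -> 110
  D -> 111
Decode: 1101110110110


Decoding:
110 -> C
111 -> D
0 -> A
110 -> C
110 -> C


Result: CDACC


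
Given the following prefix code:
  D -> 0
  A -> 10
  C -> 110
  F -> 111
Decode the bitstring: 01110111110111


Decoding step by step:
Bits 0 -> D
Bits 111 -> F
Bits 0 -> D
Bits 111 -> F
Bits 110 -> C
Bits 111 -> F


Decoded message: DFDFCF


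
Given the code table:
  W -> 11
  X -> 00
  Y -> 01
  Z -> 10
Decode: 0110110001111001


Decoding:
01 -> Y
10 -> Z
11 -> W
00 -> X
01 -> Y
11 -> W
10 -> Z
01 -> Y


Result: YZWXYWZY


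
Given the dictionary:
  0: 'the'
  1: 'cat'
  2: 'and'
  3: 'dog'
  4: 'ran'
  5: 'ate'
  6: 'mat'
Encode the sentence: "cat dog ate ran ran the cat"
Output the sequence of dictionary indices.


Look up each word in the dictionary:
  'cat' -> 1
  'dog' -> 3
  'ate' -> 5
  'ran' -> 4
  'ran' -> 4
  'the' -> 0
  'cat' -> 1

Encoded: [1, 3, 5, 4, 4, 0, 1]


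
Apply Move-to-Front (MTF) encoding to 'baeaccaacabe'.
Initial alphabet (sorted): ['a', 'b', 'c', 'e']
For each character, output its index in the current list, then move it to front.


MTF encoding:
'b': index 1 in ['a', 'b', 'c', 'e'] -> ['b', 'a', 'c', 'e']
'a': index 1 in ['b', 'a', 'c', 'e'] -> ['a', 'b', 'c', 'e']
'e': index 3 in ['a', 'b', 'c', 'e'] -> ['e', 'a', 'b', 'c']
'a': index 1 in ['e', 'a', 'b', 'c'] -> ['a', 'e', 'b', 'c']
'c': index 3 in ['a', 'e', 'b', 'c'] -> ['c', 'a', 'e', 'b']
'c': index 0 in ['c', 'a', 'e', 'b'] -> ['c', 'a', 'e', 'b']
'a': index 1 in ['c', 'a', 'e', 'b'] -> ['a', 'c', 'e', 'b']
'a': index 0 in ['a', 'c', 'e', 'b'] -> ['a', 'c', 'e', 'b']
'c': index 1 in ['a', 'c', 'e', 'b'] -> ['c', 'a', 'e', 'b']
'a': index 1 in ['c', 'a', 'e', 'b'] -> ['a', 'c', 'e', 'b']
'b': index 3 in ['a', 'c', 'e', 'b'] -> ['b', 'a', 'c', 'e']
'e': index 3 in ['b', 'a', 'c', 'e'] -> ['e', 'b', 'a', 'c']


Output: [1, 1, 3, 1, 3, 0, 1, 0, 1, 1, 3, 3]
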